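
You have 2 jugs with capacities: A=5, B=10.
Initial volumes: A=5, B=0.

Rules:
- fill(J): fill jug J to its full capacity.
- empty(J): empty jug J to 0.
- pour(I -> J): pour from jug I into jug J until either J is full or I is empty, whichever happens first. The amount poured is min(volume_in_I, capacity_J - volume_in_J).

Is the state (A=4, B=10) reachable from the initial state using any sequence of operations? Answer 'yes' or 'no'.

BFS explored all 6 reachable states.
Reachable set includes: (0,0), (0,5), (0,10), (5,0), (5,5), (5,10)
Target (A=4, B=10) not in reachable set → no.

Answer: no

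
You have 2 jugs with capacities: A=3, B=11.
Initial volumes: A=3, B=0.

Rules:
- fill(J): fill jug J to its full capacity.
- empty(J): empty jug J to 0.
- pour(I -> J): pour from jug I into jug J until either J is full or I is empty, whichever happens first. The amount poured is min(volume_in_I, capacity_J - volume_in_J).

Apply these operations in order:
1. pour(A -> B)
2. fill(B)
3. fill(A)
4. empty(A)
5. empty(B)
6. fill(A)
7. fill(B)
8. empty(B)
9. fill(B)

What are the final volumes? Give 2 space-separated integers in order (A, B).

Step 1: pour(A -> B) -> (A=0 B=3)
Step 2: fill(B) -> (A=0 B=11)
Step 3: fill(A) -> (A=3 B=11)
Step 4: empty(A) -> (A=0 B=11)
Step 5: empty(B) -> (A=0 B=0)
Step 6: fill(A) -> (A=3 B=0)
Step 7: fill(B) -> (A=3 B=11)
Step 8: empty(B) -> (A=3 B=0)
Step 9: fill(B) -> (A=3 B=11)

Answer: 3 11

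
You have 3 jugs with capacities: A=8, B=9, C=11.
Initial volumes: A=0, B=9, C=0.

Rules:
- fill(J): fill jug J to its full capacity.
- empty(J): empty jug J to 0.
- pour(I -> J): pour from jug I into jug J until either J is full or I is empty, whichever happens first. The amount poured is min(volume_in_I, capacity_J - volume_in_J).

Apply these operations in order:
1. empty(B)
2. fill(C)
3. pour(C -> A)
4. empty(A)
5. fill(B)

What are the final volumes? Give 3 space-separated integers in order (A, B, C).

Answer: 0 9 3

Derivation:
Step 1: empty(B) -> (A=0 B=0 C=0)
Step 2: fill(C) -> (A=0 B=0 C=11)
Step 3: pour(C -> A) -> (A=8 B=0 C=3)
Step 4: empty(A) -> (A=0 B=0 C=3)
Step 5: fill(B) -> (A=0 B=9 C=3)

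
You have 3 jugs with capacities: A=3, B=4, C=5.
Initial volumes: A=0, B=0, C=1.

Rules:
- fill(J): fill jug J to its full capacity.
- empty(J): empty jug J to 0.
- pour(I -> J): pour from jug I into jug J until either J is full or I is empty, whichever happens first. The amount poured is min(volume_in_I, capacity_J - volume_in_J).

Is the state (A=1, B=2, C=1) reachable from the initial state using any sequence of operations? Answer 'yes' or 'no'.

BFS explored all 96 reachable states.
Reachable set includes: (0,0,0), (0,0,1), (0,0,2), (0,0,3), (0,0,4), (0,0,5), (0,1,0), (0,1,1), (0,1,2), (0,1,3), (0,1,4), (0,1,5) ...
Target (A=1, B=2, C=1) not in reachable set → no.

Answer: no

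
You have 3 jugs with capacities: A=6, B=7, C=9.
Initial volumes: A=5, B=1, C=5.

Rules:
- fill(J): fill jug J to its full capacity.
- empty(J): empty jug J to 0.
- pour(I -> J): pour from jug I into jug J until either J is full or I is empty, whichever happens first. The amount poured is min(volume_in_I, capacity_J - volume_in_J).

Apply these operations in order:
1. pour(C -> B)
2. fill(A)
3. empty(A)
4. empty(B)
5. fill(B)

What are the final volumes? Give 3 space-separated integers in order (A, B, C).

Answer: 0 7 0

Derivation:
Step 1: pour(C -> B) -> (A=5 B=6 C=0)
Step 2: fill(A) -> (A=6 B=6 C=0)
Step 3: empty(A) -> (A=0 B=6 C=0)
Step 4: empty(B) -> (A=0 B=0 C=0)
Step 5: fill(B) -> (A=0 B=7 C=0)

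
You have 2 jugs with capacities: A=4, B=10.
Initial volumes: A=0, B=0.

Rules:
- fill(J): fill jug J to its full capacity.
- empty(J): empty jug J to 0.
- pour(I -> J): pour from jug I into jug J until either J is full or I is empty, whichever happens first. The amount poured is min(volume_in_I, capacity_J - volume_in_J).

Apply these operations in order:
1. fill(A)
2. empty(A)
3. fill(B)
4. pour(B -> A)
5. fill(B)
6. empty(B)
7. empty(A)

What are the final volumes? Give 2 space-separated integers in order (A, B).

Step 1: fill(A) -> (A=4 B=0)
Step 2: empty(A) -> (A=0 B=0)
Step 3: fill(B) -> (A=0 B=10)
Step 4: pour(B -> A) -> (A=4 B=6)
Step 5: fill(B) -> (A=4 B=10)
Step 6: empty(B) -> (A=4 B=0)
Step 7: empty(A) -> (A=0 B=0)

Answer: 0 0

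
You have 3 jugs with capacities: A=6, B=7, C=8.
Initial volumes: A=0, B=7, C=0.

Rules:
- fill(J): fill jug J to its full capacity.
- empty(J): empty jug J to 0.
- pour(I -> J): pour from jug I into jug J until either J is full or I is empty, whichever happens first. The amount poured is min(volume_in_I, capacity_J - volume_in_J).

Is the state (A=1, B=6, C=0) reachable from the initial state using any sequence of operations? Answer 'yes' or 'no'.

Answer: yes

Derivation:
BFS from (A=0, B=7, C=0):
  1. pour(B -> A) -> (A=6 B=1 C=0)
  2. pour(A -> C) -> (A=0 B=1 C=6)
  3. pour(B -> A) -> (A=1 B=0 C=6)
  4. pour(C -> B) -> (A=1 B=6 C=0)
Target reached → yes.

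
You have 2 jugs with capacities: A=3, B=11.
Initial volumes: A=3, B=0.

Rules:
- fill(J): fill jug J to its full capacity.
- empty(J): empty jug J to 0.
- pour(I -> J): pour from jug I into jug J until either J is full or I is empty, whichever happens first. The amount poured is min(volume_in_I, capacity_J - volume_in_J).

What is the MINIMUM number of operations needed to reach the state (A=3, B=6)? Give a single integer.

BFS from (A=3, B=0). One shortest path:
  1. pour(A -> B) -> (A=0 B=3)
  2. fill(A) -> (A=3 B=3)
  3. pour(A -> B) -> (A=0 B=6)
  4. fill(A) -> (A=3 B=6)
Reached target in 4 moves.

Answer: 4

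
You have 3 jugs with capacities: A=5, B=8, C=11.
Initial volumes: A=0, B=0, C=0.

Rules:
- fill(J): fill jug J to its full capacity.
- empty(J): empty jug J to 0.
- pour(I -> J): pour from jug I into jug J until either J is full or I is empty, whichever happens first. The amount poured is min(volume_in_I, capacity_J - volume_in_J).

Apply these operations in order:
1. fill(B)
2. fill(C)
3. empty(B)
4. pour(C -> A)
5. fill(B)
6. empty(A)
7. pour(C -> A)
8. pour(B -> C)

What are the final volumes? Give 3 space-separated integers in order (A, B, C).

Answer: 5 0 9

Derivation:
Step 1: fill(B) -> (A=0 B=8 C=0)
Step 2: fill(C) -> (A=0 B=8 C=11)
Step 3: empty(B) -> (A=0 B=0 C=11)
Step 4: pour(C -> A) -> (A=5 B=0 C=6)
Step 5: fill(B) -> (A=5 B=8 C=6)
Step 6: empty(A) -> (A=0 B=8 C=6)
Step 7: pour(C -> A) -> (A=5 B=8 C=1)
Step 8: pour(B -> C) -> (A=5 B=0 C=9)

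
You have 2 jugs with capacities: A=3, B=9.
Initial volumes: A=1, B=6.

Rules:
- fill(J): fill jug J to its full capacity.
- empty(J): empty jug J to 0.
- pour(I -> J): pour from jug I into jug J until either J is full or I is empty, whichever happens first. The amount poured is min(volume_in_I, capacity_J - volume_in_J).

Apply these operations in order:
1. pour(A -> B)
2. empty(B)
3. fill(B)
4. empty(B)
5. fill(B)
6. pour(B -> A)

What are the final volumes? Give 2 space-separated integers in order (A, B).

Step 1: pour(A -> B) -> (A=0 B=7)
Step 2: empty(B) -> (A=0 B=0)
Step 3: fill(B) -> (A=0 B=9)
Step 4: empty(B) -> (A=0 B=0)
Step 5: fill(B) -> (A=0 B=9)
Step 6: pour(B -> A) -> (A=3 B=6)

Answer: 3 6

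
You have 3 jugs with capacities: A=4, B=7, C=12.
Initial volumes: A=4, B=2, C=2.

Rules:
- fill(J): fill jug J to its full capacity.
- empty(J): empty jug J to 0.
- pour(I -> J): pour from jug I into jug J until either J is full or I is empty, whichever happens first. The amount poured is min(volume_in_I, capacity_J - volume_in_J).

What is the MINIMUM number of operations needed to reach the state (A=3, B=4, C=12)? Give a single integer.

Answer: 6

Derivation:
BFS from (A=4, B=2, C=2). One shortest path:
  1. pour(A -> B) -> (A=0 B=6 C=2)
  2. fill(A) -> (A=4 B=6 C=2)
  3. pour(A -> B) -> (A=3 B=7 C=2)
  4. pour(B -> C) -> (A=3 B=0 C=9)
  5. fill(B) -> (A=3 B=7 C=9)
  6. pour(B -> C) -> (A=3 B=4 C=12)
Reached target in 6 moves.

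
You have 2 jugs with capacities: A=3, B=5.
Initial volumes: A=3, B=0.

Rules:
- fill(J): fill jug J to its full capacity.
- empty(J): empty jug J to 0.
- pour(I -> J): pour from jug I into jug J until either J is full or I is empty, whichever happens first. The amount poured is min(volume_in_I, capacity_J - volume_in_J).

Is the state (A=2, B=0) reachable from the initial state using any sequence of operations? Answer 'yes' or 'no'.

BFS from (A=3, B=0):
  1. empty(A) -> (A=0 B=0)
  2. fill(B) -> (A=0 B=5)
  3. pour(B -> A) -> (A=3 B=2)
  4. empty(A) -> (A=0 B=2)
  5. pour(B -> A) -> (A=2 B=0)
Target reached → yes.

Answer: yes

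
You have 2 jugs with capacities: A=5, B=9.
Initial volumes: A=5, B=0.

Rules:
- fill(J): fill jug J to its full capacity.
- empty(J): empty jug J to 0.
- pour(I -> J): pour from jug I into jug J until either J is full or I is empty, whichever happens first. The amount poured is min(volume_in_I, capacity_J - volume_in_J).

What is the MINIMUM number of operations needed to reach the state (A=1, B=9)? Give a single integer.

Answer: 3

Derivation:
BFS from (A=5, B=0). One shortest path:
  1. pour(A -> B) -> (A=0 B=5)
  2. fill(A) -> (A=5 B=5)
  3. pour(A -> B) -> (A=1 B=9)
Reached target in 3 moves.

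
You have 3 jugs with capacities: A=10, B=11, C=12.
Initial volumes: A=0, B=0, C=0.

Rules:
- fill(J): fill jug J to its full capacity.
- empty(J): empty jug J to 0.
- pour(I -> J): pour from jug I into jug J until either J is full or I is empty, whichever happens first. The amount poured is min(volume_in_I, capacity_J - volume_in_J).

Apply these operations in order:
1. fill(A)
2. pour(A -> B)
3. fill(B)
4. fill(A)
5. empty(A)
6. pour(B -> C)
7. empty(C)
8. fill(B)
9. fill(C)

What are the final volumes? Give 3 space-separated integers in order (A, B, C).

Step 1: fill(A) -> (A=10 B=0 C=0)
Step 2: pour(A -> B) -> (A=0 B=10 C=0)
Step 3: fill(B) -> (A=0 B=11 C=0)
Step 4: fill(A) -> (A=10 B=11 C=0)
Step 5: empty(A) -> (A=0 B=11 C=0)
Step 6: pour(B -> C) -> (A=0 B=0 C=11)
Step 7: empty(C) -> (A=0 B=0 C=0)
Step 8: fill(B) -> (A=0 B=11 C=0)
Step 9: fill(C) -> (A=0 B=11 C=12)

Answer: 0 11 12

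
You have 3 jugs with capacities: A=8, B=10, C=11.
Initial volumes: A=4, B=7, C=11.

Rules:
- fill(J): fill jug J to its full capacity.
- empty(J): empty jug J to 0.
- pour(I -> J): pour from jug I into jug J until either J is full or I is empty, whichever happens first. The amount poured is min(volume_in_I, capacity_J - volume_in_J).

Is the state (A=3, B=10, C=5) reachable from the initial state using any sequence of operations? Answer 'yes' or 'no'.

Answer: yes

Derivation:
BFS from (A=4, B=7, C=11):
  1. empty(B) -> (A=4 B=0 C=11)
  2. pour(A -> B) -> (A=0 B=4 C=11)
  3. pour(C -> A) -> (A=8 B=4 C=3)
  4. empty(A) -> (A=0 B=4 C=3)
  5. pour(C -> A) -> (A=3 B=4 C=0)
  6. fill(C) -> (A=3 B=4 C=11)
  7. pour(C -> B) -> (A=3 B=10 C=5)
Target reached → yes.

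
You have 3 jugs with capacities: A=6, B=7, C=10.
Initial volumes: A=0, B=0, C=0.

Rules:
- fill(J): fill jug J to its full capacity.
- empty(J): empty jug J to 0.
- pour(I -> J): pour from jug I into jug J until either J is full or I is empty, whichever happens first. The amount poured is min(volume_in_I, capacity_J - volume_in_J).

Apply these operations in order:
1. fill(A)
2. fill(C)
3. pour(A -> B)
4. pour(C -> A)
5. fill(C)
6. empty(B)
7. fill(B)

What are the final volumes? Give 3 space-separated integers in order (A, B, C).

Step 1: fill(A) -> (A=6 B=0 C=0)
Step 2: fill(C) -> (A=6 B=0 C=10)
Step 3: pour(A -> B) -> (A=0 B=6 C=10)
Step 4: pour(C -> A) -> (A=6 B=6 C=4)
Step 5: fill(C) -> (A=6 B=6 C=10)
Step 6: empty(B) -> (A=6 B=0 C=10)
Step 7: fill(B) -> (A=6 B=7 C=10)

Answer: 6 7 10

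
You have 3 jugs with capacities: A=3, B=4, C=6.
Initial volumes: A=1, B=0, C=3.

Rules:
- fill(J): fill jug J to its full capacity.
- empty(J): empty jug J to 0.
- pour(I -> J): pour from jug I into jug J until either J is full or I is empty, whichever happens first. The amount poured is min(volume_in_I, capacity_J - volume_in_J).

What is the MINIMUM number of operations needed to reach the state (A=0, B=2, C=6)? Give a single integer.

Answer: 3

Derivation:
BFS from (A=1, B=0, C=3). One shortest path:
  1. fill(B) -> (A=1 B=4 C=3)
  2. pour(A -> C) -> (A=0 B=4 C=4)
  3. pour(B -> C) -> (A=0 B=2 C=6)
Reached target in 3 moves.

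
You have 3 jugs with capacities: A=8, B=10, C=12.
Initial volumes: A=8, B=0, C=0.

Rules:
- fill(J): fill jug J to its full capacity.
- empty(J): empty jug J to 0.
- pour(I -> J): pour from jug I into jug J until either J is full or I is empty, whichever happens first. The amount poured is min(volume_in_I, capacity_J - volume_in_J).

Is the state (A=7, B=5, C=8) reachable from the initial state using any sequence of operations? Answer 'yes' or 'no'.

Answer: no

Derivation:
BFS explored all 150 reachable states.
Reachable set includes: (0,0,0), (0,0,2), (0,0,4), (0,0,6), (0,0,8), (0,0,10), (0,0,12), (0,2,0), (0,2,2), (0,2,4), (0,2,6), (0,2,8) ...
Target (A=7, B=5, C=8) not in reachable set → no.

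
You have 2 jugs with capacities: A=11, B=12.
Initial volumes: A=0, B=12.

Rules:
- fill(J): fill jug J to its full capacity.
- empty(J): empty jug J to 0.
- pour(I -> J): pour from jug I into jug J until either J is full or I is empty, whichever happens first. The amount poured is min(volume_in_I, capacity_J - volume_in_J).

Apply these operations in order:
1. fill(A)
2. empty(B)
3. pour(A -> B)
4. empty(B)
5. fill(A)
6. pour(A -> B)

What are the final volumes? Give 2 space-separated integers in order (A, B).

Answer: 0 11

Derivation:
Step 1: fill(A) -> (A=11 B=12)
Step 2: empty(B) -> (A=11 B=0)
Step 3: pour(A -> B) -> (A=0 B=11)
Step 4: empty(B) -> (A=0 B=0)
Step 5: fill(A) -> (A=11 B=0)
Step 6: pour(A -> B) -> (A=0 B=11)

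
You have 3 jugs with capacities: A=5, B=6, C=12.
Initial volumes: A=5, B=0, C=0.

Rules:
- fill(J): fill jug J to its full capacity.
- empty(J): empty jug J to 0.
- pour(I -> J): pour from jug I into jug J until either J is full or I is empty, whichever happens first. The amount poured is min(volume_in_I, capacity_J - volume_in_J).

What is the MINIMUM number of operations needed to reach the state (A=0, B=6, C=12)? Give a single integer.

BFS from (A=5, B=0, C=0). One shortest path:
  1. empty(A) -> (A=0 B=0 C=0)
  2. fill(B) -> (A=0 B=6 C=0)
  3. fill(C) -> (A=0 B=6 C=12)
Reached target in 3 moves.

Answer: 3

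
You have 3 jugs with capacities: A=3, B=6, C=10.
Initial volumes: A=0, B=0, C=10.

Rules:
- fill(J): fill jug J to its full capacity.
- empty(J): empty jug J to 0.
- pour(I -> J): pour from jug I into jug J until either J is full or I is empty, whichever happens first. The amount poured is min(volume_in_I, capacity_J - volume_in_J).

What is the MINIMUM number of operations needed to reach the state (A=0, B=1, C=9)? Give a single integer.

BFS from (A=0, B=0, C=10). One shortest path:
  1. pour(C -> A) -> (A=3 B=0 C=7)
  2. empty(A) -> (A=0 B=0 C=7)
  3. pour(C -> B) -> (A=0 B=6 C=1)
  4. pour(C -> A) -> (A=1 B=6 C=0)
  5. pour(B -> C) -> (A=1 B=0 C=6)
  6. pour(A -> B) -> (A=0 B=1 C=6)
  7. fill(A) -> (A=3 B=1 C=6)
  8. pour(A -> C) -> (A=0 B=1 C=9)
Reached target in 8 moves.

Answer: 8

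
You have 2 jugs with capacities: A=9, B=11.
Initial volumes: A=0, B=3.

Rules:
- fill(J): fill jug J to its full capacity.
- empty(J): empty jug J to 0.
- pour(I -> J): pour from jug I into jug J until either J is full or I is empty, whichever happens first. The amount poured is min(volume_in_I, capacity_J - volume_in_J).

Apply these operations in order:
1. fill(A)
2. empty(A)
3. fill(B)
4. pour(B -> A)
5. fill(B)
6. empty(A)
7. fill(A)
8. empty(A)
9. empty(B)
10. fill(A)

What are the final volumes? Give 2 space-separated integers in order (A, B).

Answer: 9 0

Derivation:
Step 1: fill(A) -> (A=9 B=3)
Step 2: empty(A) -> (A=0 B=3)
Step 3: fill(B) -> (A=0 B=11)
Step 4: pour(B -> A) -> (A=9 B=2)
Step 5: fill(B) -> (A=9 B=11)
Step 6: empty(A) -> (A=0 B=11)
Step 7: fill(A) -> (A=9 B=11)
Step 8: empty(A) -> (A=0 B=11)
Step 9: empty(B) -> (A=0 B=0)
Step 10: fill(A) -> (A=9 B=0)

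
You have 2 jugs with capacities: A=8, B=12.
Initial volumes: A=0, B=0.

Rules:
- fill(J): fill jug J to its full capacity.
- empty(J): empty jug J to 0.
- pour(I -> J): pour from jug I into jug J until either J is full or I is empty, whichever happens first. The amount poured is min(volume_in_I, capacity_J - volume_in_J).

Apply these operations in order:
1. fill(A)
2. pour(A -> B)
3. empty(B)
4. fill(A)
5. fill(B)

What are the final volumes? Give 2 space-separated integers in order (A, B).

Step 1: fill(A) -> (A=8 B=0)
Step 2: pour(A -> B) -> (A=0 B=8)
Step 3: empty(B) -> (A=0 B=0)
Step 4: fill(A) -> (A=8 B=0)
Step 5: fill(B) -> (A=8 B=12)

Answer: 8 12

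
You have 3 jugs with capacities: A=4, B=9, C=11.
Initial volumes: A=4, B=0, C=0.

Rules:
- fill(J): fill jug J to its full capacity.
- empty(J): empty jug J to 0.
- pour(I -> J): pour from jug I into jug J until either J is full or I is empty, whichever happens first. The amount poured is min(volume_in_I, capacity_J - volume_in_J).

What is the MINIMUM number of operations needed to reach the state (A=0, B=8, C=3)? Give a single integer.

BFS from (A=4, B=0, C=0). One shortest path:
  1. empty(A) -> (A=0 B=0 C=0)
  2. fill(C) -> (A=0 B=0 C=11)
  3. pour(C -> A) -> (A=4 B=0 C=7)
  4. pour(A -> B) -> (A=0 B=4 C=7)
  5. pour(C -> A) -> (A=4 B=4 C=3)
  6. pour(A -> B) -> (A=0 B=8 C=3)
Reached target in 6 moves.

Answer: 6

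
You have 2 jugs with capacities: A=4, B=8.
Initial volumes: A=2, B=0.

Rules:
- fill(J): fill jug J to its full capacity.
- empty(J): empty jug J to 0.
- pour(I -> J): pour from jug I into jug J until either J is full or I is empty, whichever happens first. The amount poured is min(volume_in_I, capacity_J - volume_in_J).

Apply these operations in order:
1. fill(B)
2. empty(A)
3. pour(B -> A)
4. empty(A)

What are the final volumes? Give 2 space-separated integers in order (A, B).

Step 1: fill(B) -> (A=2 B=8)
Step 2: empty(A) -> (A=0 B=8)
Step 3: pour(B -> A) -> (A=4 B=4)
Step 4: empty(A) -> (A=0 B=4)

Answer: 0 4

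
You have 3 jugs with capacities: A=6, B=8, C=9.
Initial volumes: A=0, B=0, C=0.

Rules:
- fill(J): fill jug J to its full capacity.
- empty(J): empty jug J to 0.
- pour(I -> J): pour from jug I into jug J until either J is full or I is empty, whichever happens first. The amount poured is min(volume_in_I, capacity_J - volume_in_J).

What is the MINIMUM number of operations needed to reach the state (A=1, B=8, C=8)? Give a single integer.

Answer: 5

Derivation:
BFS from (A=0, B=0, C=0). One shortest path:
  1. fill(C) -> (A=0 B=0 C=9)
  2. pour(C -> B) -> (A=0 B=8 C=1)
  3. pour(C -> A) -> (A=1 B=8 C=0)
  4. pour(B -> C) -> (A=1 B=0 C=8)
  5. fill(B) -> (A=1 B=8 C=8)
Reached target in 5 moves.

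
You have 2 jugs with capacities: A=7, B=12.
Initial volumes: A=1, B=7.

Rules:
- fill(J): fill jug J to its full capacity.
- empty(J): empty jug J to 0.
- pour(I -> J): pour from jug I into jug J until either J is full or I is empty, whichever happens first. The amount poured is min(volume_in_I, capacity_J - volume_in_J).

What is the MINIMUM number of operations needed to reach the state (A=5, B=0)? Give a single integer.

Answer: 5

Derivation:
BFS from (A=1, B=7). One shortest path:
  1. empty(A) -> (A=0 B=7)
  2. fill(B) -> (A=0 B=12)
  3. pour(B -> A) -> (A=7 B=5)
  4. empty(A) -> (A=0 B=5)
  5. pour(B -> A) -> (A=5 B=0)
Reached target in 5 moves.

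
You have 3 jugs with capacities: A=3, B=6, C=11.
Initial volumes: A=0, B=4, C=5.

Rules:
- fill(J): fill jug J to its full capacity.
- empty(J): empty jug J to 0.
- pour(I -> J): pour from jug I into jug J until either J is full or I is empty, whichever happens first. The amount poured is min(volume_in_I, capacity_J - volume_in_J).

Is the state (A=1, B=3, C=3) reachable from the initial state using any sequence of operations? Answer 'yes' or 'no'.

Answer: no

Derivation:
BFS explored all 236 reachable states.
Reachable set includes: (0,0,0), (0,0,1), (0,0,2), (0,0,3), (0,0,4), (0,0,5), (0,0,6), (0,0,7), (0,0,8), (0,0,9), (0,0,10), (0,0,11) ...
Target (A=1, B=3, C=3) not in reachable set → no.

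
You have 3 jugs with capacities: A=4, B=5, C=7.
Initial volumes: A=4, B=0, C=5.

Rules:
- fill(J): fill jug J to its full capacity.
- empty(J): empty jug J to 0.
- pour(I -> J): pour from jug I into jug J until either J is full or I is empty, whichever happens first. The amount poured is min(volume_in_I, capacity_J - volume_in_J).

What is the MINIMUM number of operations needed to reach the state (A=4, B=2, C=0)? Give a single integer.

BFS from (A=4, B=0, C=5). One shortest path:
  1. fill(C) -> (A=4 B=0 C=7)
  2. pour(C -> B) -> (A=4 B=5 C=2)
  3. empty(B) -> (A=4 B=0 C=2)
  4. pour(C -> B) -> (A=4 B=2 C=0)
Reached target in 4 moves.

Answer: 4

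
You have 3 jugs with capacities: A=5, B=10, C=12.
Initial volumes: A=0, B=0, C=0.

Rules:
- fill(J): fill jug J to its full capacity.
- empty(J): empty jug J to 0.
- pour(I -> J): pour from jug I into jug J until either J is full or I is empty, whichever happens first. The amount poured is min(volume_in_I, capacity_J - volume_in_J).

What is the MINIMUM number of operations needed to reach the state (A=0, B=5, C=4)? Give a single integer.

BFS from (A=0, B=0, C=0). One shortest path:
  1. fill(C) -> (A=0 B=0 C=12)
  2. pour(C -> B) -> (A=0 B=10 C=2)
  3. empty(B) -> (A=0 B=0 C=2)
  4. pour(C -> B) -> (A=0 B=2 C=0)
  5. fill(C) -> (A=0 B=2 C=12)
  6. pour(C -> B) -> (A=0 B=10 C=4)
  7. pour(B -> A) -> (A=5 B=5 C=4)
  8. empty(A) -> (A=0 B=5 C=4)
Reached target in 8 moves.

Answer: 8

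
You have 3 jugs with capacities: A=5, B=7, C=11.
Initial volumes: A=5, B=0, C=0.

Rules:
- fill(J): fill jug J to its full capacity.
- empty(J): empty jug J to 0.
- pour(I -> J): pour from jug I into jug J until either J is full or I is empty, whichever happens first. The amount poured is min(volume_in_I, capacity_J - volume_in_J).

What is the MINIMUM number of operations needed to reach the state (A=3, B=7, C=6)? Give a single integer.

BFS from (A=5, B=0, C=0). One shortest path:
  1. fill(C) -> (A=5 B=0 C=11)
  2. pour(A -> B) -> (A=0 B=5 C=11)
  3. pour(C -> A) -> (A=5 B=5 C=6)
  4. pour(A -> B) -> (A=3 B=7 C=6)
Reached target in 4 moves.

Answer: 4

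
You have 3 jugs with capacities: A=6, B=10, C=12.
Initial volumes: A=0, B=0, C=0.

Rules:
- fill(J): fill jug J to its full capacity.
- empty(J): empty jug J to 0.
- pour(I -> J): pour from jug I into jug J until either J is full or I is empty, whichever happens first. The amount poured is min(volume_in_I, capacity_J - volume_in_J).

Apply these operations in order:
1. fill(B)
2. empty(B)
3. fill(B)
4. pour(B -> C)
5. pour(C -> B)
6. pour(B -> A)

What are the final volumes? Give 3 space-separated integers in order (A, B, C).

Answer: 6 4 0

Derivation:
Step 1: fill(B) -> (A=0 B=10 C=0)
Step 2: empty(B) -> (A=0 B=0 C=0)
Step 3: fill(B) -> (A=0 B=10 C=0)
Step 4: pour(B -> C) -> (A=0 B=0 C=10)
Step 5: pour(C -> B) -> (A=0 B=10 C=0)
Step 6: pour(B -> A) -> (A=6 B=4 C=0)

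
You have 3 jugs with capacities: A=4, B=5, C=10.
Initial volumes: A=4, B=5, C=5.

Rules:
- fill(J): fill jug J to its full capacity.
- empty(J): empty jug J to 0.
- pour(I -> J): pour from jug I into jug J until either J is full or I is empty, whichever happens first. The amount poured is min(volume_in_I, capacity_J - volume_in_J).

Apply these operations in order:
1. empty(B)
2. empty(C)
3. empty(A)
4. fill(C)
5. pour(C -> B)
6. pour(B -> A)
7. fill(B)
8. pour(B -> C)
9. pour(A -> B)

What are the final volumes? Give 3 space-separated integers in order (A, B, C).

Step 1: empty(B) -> (A=4 B=0 C=5)
Step 2: empty(C) -> (A=4 B=0 C=0)
Step 3: empty(A) -> (A=0 B=0 C=0)
Step 4: fill(C) -> (A=0 B=0 C=10)
Step 5: pour(C -> B) -> (A=0 B=5 C=5)
Step 6: pour(B -> A) -> (A=4 B=1 C=5)
Step 7: fill(B) -> (A=4 B=5 C=5)
Step 8: pour(B -> C) -> (A=4 B=0 C=10)
Step 9: pour(A -> B) -> (A=0 B=4 C=10)

Answer: 0 4 10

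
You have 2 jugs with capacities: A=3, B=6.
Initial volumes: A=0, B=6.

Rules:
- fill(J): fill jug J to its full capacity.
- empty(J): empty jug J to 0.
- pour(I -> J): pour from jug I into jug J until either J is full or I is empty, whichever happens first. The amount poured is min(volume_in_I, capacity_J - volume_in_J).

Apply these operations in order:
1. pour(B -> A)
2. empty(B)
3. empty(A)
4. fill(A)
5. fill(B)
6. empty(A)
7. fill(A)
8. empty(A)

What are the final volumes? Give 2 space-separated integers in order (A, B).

Step 1: pour(B -> A) -> (A=3 B=3)
Step 2: empty(B) -> (A=3 B=0)
Step 3: empty(A) -> (A=0 B=0)
Step 4: fill(A) -> (A=3 B=0)
Step 5: fill(B) -> (A=3 B=6)
Step 6: empty(A) -> (A=0 B=6)
Step 7: fill(A) -> (A=3 B=6)
Step 8: empty(A) -> (A=0 B=6)

Answer: 0 6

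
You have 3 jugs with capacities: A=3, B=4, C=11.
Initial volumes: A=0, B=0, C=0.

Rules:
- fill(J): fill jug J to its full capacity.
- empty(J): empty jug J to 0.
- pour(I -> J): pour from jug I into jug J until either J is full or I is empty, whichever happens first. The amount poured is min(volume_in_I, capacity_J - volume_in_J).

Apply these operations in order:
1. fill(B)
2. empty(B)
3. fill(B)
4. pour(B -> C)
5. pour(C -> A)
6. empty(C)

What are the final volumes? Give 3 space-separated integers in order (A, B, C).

Step 1: fill(B) -> (A=0 B=4 C=0)
Step 2: empty(B) -> (A=0 B=0 C=0)
Step 3: fill(B) -> (A=0 B=4 C=0)
Step 4: pour(B -> C) -> (A=0 B=0 C=4)
Step 5: pour(C -> A) -> (A=3 B=0 C=1)
Step 6: empty(C) -> (A=3 B=0 C=0)

Answer: 3 0 0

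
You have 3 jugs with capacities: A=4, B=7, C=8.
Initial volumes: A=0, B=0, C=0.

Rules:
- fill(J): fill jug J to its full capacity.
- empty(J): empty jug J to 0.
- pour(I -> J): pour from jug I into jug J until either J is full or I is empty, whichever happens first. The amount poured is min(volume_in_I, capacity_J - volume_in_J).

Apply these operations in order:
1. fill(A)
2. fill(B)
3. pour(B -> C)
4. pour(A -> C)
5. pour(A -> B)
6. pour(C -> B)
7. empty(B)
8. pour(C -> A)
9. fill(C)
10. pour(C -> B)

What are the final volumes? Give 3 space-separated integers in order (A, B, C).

Step 1: fill(A) -> (A=4 B=0 C=0)
Step 2: fill(B) -> (A=4 B=7 C=0)
Step 3: pour(B -> C) -> (A=4 B=0 C=7)
Step 4: pour(A -> C) -> (A=3 B=0 C=8)
Step 5: pour(A -> B) -> (A=0 B=3 C=8)
Step 6: pour(C -> B) -> (A=0 B=7 C=4)
Step 7: empty(B) -> (A=0 B=0 C=4)
Step 8: pour(C -> A) -> (A=4 B=0 C=0)
Step 9: fill(C) -> (A=4 B=0 C=8)
Step 10: pour(C -> B) -> (A=4 B=7 C=1)

Answer: 4 7 1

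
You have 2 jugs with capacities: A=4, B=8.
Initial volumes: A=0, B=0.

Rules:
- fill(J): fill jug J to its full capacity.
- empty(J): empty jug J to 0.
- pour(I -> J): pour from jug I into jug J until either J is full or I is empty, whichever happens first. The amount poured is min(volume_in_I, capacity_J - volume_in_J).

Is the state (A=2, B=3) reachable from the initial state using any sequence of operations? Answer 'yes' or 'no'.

Answer: no

Derivation:
BFS explored all 6 reachable states.
Reachable set includes: (0,0), (0,4), (0,8), (4,0), (4,4), (4,8)
Target (A=2, B=3) not in reachable set → no.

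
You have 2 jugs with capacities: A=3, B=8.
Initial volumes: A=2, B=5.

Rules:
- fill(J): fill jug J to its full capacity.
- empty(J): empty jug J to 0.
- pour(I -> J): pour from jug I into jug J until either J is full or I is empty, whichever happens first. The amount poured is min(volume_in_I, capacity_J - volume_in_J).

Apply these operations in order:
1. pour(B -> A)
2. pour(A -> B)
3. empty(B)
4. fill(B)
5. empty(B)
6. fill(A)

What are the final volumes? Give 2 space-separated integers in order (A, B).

Answer: 3 0

Derivation:
Step 1: pour(B -> A) -> (A=3 B=4)
Step 2: pour(A -> B) -> (A=0 B=7)
Step 3: empty(B) -> (A=0 B=0)
Step 4: fill(B) -> (A=0 B=8)
Step 5: empty(B) -> (A=0 B=0)
Step 6: fill(A) -> (A=3 B=0)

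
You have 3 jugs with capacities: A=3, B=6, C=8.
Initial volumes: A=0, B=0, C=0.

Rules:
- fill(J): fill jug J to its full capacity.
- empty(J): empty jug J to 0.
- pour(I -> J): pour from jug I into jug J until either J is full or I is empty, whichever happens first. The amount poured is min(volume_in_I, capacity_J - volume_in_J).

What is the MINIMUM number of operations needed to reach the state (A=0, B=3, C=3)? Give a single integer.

Answer: 3

Derivation:
BFS from (A=0, B=0, C=0). One shortest path:
  1. fill(B) -> (A=0 B=6 C=0)
  2. pour(B -> A) -> (A=3 B=3 C=0)
  3. pour(A -> C) -> (A=0 B=3 C=3)
Reached target in 3 moves.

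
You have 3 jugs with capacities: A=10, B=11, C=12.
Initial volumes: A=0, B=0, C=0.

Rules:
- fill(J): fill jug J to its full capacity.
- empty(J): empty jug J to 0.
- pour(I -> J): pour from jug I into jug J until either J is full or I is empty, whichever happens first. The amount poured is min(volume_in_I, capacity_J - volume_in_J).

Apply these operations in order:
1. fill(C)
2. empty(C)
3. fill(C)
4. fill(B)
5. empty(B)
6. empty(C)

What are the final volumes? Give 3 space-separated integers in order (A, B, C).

Step 1: fill(C) -> (A=0 B=0 C=12)
Step 2: empty(C) -> (A=0 B=0 C=0)
Step 3: fill(C) -> (A=0 B=0 C=12)
Step 4: fill(B) -> (A=0 B=11 C=12)
Step 5: empty(B) -> (A=0 B=0 C=12)
Step 6: empty(C) -> (A=0 B=0 C=0)

Answer: 0 0 0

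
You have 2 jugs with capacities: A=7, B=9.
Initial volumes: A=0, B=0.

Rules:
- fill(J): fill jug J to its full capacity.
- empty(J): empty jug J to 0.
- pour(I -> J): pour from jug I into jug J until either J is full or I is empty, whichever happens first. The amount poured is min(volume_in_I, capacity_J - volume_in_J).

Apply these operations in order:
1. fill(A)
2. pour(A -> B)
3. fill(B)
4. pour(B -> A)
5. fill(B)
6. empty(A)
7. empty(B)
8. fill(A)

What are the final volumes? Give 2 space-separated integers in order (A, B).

Step 1: fill(A) -> (A=7 B=0)
Step 2: pour(A -> B) -> (A=0 B=7)
Step 3: fill(B) -> (A=0 B=9)
Step 4: pour(B -> A) -> (A=7 B=2)
Step 5: fill(B) -> (A=7 B=9)
Step 6: empty(A) -> (A=0 B=9)
Step 7: empty(B) -> (A=0 B=0)
Step 8: fill(A) -> (A=7 B=0)

Answer: 7 0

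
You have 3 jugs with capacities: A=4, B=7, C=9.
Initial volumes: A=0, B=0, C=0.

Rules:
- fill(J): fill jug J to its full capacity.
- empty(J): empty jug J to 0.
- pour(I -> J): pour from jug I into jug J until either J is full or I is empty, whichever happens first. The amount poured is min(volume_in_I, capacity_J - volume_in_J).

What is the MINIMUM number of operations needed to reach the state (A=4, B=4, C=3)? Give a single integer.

BFS from (A=0, B=0, C=0). One shortest path:
  1. fill(A) -> (A=4 B=0 C=0)
  2. fill(B) -> (A=4 B=7 C=0)
  3. pour(B -> C) -> (A=4 B=0 C=7)
  4. pour(A -> B) -> (A=0 B=4 C=7)
  5. pour(C -> A) -> (A=4 B=4 C=3)
Reached target in 5 moves.

Answer: 5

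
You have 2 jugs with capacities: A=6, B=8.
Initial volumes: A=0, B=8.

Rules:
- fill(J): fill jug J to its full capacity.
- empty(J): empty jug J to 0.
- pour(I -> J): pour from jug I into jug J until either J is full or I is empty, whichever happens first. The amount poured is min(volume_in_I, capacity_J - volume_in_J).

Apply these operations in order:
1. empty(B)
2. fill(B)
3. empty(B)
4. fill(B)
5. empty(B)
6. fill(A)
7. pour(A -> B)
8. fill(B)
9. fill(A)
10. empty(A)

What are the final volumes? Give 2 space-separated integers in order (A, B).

Answer: 0 8

Derivation:
Step 1: empty(B) -> (A=0 B=0)
Step 2: fill(B) -> (A=0 B=8)
Step 3: empty(B) -> (A=0 B=0)
Step 4: fill(B) -> (A=0 B=8)
Step 5: empty(B) -> (A=0 B=0)
Step 6: fill(A) -> (A=6 B=0)
Step 7: pour(A -> B) -> (A=0 B=6)
Step 8: fill(B) -> (A=0 B=8)
Step 9: fill(A) -> (A=6 B=8)
Step 10: empty(A) -> (A=0 B=8)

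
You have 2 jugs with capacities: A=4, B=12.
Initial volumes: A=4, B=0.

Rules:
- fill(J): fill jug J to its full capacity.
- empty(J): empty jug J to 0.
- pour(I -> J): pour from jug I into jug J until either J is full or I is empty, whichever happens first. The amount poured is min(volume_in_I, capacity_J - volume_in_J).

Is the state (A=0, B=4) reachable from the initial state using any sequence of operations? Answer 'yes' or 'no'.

BFS from (A=4, B=0):
  1. pour(A -> B) -> (A=0 B=4)
Target reached → yes.

Answer: yes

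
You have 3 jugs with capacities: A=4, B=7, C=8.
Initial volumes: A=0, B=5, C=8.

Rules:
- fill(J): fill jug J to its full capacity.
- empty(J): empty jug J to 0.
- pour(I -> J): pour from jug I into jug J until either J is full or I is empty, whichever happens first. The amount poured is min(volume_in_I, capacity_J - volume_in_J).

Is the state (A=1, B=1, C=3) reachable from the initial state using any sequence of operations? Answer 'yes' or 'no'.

Answer: no

Derivation:
BFS explored all 234 reachable states.
Reachable set includes: (0,0,0), (0,0,1), (0,0,2), (0,0,3), (0,0,4), (0,0,5), (0,0,6), (0,0,7), (0,0,8), (0,1,0), (0,1,1), (0,1,2) ...
Target (A=1, B=1, C=3) not in reachable set → no.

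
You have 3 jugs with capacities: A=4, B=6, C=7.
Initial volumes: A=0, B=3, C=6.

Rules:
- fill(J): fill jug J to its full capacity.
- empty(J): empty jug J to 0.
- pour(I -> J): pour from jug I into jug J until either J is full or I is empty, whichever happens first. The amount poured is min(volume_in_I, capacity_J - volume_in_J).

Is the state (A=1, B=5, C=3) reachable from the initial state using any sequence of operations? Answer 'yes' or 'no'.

BFS explored all 190 reachable states.
Reachable set includes: (0,0,0), (0,0,1), (0,0,2), (0,0,3), (0,0,4), (0,0,5), (0,0,6), (0,0,7), (0,1,0), (0,1,1), (0,1,2), (0,1,3) ...
Target (A=1, B=5, C=3) not in reachable set → no.

Answer: no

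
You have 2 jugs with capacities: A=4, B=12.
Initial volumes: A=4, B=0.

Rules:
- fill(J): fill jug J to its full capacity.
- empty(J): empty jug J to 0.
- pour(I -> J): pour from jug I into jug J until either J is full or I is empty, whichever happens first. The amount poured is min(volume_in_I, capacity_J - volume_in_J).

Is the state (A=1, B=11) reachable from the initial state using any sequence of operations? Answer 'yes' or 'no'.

BFS explored all 8 reachable states.
Reachable set includes: (0,0), (0,4), (0,8), (0,12), (4,0), (4,4), (4,8), (4,12)
Target (A=1, B=11) not in reachable set → no.

Answer: no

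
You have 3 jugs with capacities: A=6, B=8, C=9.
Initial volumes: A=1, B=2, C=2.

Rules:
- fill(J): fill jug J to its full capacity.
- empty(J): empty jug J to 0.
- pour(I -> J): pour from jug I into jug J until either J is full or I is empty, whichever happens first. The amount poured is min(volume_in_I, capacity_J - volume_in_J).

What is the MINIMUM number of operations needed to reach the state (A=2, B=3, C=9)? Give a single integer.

BFS from (A=1, B=2, C=2). One shortest path:
  1. pour(A -> B) -> (A=0 B=3 C=2)
  2. pour(C -> A) -> (A=2 B=3 C=0)
  3. fill(C) -> (A=2 B=3 C=9)
Reached target in 3 moves.

Answer: 3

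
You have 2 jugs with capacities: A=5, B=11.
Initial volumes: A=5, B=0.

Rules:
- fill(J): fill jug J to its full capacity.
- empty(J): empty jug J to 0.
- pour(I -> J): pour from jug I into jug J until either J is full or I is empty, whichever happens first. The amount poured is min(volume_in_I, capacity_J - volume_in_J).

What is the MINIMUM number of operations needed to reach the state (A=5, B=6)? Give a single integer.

Answer: 3

Derivation:
BFS from (A=5, B=0). One shortest path:
  1. empty(A) -> (A=0 B=0)
  2. fill(B) -> (A=0 B=11)
  3. pour(B -> A) -> (A=5 B=6)
Reached target in 3 moves.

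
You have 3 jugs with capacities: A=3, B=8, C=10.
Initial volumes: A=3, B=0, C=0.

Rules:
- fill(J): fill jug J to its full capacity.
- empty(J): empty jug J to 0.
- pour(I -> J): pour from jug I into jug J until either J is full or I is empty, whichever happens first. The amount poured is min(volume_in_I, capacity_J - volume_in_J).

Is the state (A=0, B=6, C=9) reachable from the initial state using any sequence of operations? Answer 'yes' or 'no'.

Answer: yes

Derivation:
BFS from (A=3, B=0, C=0):
  1. fill(C) -> (A=3 B=0 C=10)
  2. pour(C -> B) -> (A=3 B=8 C=2)
  3. empty(B) -> (A=3 B=0 C=2)
  4. pour(A -> B) -> (A=0 B=3 C=2)
  5. pour(C -> A) -> (A=2 B=3 C=0)
  6. fill(C) -> (A=2 B=3 C=10)
  7. pour(C -> A) -> (A=3 B=3 C=9)
  8. pour(A -> B) -> (A=0 B=6 C=9)
Target reached → yes.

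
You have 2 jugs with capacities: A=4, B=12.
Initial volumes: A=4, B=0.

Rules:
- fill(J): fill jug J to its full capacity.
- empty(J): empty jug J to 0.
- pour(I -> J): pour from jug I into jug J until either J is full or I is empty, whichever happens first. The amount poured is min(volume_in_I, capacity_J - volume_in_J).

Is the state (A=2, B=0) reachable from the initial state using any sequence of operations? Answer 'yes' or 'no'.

BFS explored all 8 reachable states.
Reachable set includes: (0,0), (0,4), (0,8), (0,12), (4,0), (4,4), (4,8), (4,12)
Target (A=2, B=0) not in reachable set → no.

Answer: no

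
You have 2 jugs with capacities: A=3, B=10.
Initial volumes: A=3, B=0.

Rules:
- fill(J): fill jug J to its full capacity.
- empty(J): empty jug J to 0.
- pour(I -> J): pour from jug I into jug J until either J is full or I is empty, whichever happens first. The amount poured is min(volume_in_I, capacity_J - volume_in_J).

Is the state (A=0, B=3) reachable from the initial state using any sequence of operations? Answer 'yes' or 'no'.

Answer: yes

Derivation:
BFS from (A=3, B=0):
  1. pour(A -> B) -> (A=0 B=3)
Target reached → yes.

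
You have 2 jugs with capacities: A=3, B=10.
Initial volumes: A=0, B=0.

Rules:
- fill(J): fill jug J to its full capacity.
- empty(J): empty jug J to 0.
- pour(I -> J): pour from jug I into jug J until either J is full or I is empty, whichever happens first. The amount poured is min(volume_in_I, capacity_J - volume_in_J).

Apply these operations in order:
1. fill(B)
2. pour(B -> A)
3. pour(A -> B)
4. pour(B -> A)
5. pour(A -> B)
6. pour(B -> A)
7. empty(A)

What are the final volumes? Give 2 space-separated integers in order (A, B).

Answer: 0 7

Derivation:
Step 1: fill(B) -> (A=0 B=10)
Step 2: pour(B -> A) -> (A=3 B=7)
Step 3: pour(A -> B) -> (A=0 B=10)
Step 4: pour(B -> A) -> (A=3 B=7)
Step 5: pour(A -> B) -> (A=0 B=10)
Step 6: pour(B -> A) -> (A=3 B=7)
Step 7: empty(A) -> (A=0 B=7)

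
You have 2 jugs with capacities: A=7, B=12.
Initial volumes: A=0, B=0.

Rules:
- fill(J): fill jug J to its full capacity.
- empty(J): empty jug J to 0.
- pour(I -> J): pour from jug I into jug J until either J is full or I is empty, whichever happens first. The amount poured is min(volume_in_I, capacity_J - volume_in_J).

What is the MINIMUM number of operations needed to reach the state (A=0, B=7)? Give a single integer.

Answer: 2

Derivation:
BFS from (A=0, B=0). One shortest path:
  1. fill(A) -> (A=7 B=0)
  2. pour(A -> B) -> (A=0 B=7)
Reached target in 2 moves.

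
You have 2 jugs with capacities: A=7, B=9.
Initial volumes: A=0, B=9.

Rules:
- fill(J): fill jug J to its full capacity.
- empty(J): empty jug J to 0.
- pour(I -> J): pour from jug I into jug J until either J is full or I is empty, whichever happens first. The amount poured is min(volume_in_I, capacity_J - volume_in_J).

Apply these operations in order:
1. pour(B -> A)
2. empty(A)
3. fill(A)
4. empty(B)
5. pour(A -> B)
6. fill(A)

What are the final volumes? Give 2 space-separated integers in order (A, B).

Answer: 7 7

Derivation:
Step 1: pour(B -> A) -> (A=7 B=2)
Step 2: empty(A) -> (A=0 B=2)
Step 3: fill(A) -> (A=7 B=2)
Step 4: empty(B) -> (A=7 B=0)
Step 5: pour(A -> B) -> (A=0 B=7)
Step 6: fill(A) -> (A=7 B=7)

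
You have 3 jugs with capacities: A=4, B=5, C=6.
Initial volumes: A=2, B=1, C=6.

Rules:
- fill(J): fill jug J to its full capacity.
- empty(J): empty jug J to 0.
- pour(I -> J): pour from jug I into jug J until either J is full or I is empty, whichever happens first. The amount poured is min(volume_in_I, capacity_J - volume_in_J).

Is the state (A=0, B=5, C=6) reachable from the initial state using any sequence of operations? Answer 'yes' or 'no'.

Answer: yes

Derivation:
BFS from (A=2, B=1, C=6):
  1. fill(A) -> (A=4 B=1 C=6)
  2. pour(A -> B) -> (A=0 B=5 C=6)
Target reached → yes.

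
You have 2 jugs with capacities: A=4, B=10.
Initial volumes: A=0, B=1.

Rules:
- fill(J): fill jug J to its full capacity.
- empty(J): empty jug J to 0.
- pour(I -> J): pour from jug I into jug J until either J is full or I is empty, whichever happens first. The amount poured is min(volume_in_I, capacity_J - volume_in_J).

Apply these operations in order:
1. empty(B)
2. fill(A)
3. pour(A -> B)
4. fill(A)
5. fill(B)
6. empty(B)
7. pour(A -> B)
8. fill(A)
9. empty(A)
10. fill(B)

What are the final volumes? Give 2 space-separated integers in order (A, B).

Step 1: empty(B) -> (A=0 B=0)
Step 2: fill(A) -> (A=4 B=0)
Step 3: pour(A -> B) -> (A=0 B=4)
Step 4: fill(A) -> (A=4 B=4)
Step 5: fill(B) -> (A=4 B=10)
Step 6: empty(B) -> (A=4 B=0)
Step 7: pour(A -> B) -> (A=0 B=4)
Step 8: fill(A) -> (A=4 B=4)
Step 9: empty(A) -> (A=0 B=4)
Step 10: fill(B) -> (A=0 B=10)

Answer: 0 10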